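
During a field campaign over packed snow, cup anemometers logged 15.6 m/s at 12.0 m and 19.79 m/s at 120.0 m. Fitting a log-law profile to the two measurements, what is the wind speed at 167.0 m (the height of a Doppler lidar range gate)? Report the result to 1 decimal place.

Log law: V ∝ ln(z/z₀). From the pair, with r = V₁/V₂ = 0.78828,
ln z₀ = (ln z₁ − r·ln z₂)/(1 − r) = (2.4849 − 0.78828×4.7875)/0.21172 = -6.0880 → z₀ = 0.002270 m
V₃ = V₁ · ln(z₃/z₀)/ln(z₁/z₀) = 15.6 × 11.2060/8.5729 = 20.3914 m/s

20.4 m/s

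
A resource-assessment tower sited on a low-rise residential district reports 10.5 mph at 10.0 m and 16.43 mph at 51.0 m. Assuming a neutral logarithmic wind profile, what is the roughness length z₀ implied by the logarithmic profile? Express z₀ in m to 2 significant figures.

Log law: V(z) ∝ ln(z/z₀). With r = V₁/V₂ = 10.5/16.43 = 0.63907,
r · ln(z₂/z₀) = ln(z₁/z₀) ⇒ ln z₀ = (ln z₁ − r·ln z₂)/(1 − r)
ln z₀ = (2.30259 − 0.63907×3.93183) / 0.36093 = -0.5822
z₀ = exp(-0.5822) = 0.5586 m

z₀ ≈ 0.56 m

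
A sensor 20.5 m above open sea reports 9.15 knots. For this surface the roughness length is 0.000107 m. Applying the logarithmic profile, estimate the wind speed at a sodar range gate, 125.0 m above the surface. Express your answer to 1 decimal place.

10.5 knots

Log law: V(z) ∝ ln(z/z₀), so V₂/V₁ = ln(z₂/z₀) / ln(z₁/z₀).
ln(125.0/0.000107) = 13.9710, ln(20.5/0.000107) = 12.1631
V₂ = 9.15 × 13.9710/12.1631 = 9.15 × 1.1486 = 10.5100 knots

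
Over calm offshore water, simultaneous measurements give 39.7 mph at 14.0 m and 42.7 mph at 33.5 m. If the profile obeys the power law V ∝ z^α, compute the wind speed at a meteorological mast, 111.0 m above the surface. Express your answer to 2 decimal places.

47.19 mph

First find α: α = ln(V₂/V₁)/ln(z₂/z₁) = ln(42.7/39.7)/ln(33.5/14.0) = 0.07285/0.87249 = 0.0835
Extrapolate from 33.5 m to 111.0 m: V₃ = 42.7 × (111.0/33.5)^0.0835 = 42.7 × 1.1052 = 47.1920 mph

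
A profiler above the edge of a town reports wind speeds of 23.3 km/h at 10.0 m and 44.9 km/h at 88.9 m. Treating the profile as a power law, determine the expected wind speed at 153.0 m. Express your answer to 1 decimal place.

52.8 km/h

First find α: α = ln(V₂/V₁)/ln(z₂/z₁) = ln(44.9/23.3)/ln(88.9/10.0) = 0.65598/2.18493 = 0.3002
Extrapolate from 88.9 m to 153.0 m: V₃ = 44.9 × (153.0/88.9)^0.3002 = 44.9 × 1.1770 = 52.8491 km/h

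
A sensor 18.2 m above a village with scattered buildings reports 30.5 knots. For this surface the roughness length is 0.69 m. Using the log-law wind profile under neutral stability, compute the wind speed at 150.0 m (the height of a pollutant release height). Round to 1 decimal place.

Log law: V(z) ∝ ln(z/z₀), so V₂/V₁ = ln(z₂/z₀) / ln(z₁/z₀).
ln(150.0/0.69) = 5.3817, ln(18.2/0.69) = 3.2725
V₂ = 30.5 × 5.3817/3.2725 = 30.5 × 1.6445 = 50.1582 knots

50.2 knots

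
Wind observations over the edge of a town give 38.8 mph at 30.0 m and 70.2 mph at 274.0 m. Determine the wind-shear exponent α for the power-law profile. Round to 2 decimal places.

α ≈ 0.27

Power law: V₂/V₁ = (z₂/z₁)^α ⇒ α = ln(V₂/V₁) / ln(z₂/z₁)
α = ln(70.2/38.8) / ln(274.0/30.0) = ln(1.8093) / ln(9.1333)
  = 0.59293 / 2.21193 = 0.26806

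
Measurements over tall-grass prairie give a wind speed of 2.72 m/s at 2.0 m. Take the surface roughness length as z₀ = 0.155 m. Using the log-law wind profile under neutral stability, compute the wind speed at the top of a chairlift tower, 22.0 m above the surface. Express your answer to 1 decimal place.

5.3 m/s

Log law: V(z) ∝ ln(z/z₀), so V₂/V₁ = ln(z₂/z₀) / ln(z₁/z₀).
ln(22.0/0.155) = 4.9554, ln(2.0/0.155) = 2.5575
V₂ = 2.72 × 4.9554/2.5575 = 2.72 × 1.9376 = 5.2703 m/s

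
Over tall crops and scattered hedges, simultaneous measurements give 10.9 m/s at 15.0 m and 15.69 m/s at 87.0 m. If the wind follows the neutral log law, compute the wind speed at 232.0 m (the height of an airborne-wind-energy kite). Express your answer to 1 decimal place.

Log law: V ∝ ln(z/z₀). From the pair, with r = V₁/V₂ = 0.69471,
ln z₀ = (ln z₁ − r·ln z₂)/(1 − r) = (2.7081 − 0.69471×4.4659)/0.30529 = -1.2921 → z₀ = 0.2747 m
V₃ = V₁ · ln(z₃/z₀)/ln(z₁/z₀) = 10.9 × 6.7388/4.0001 = 18.3627 m/s

18.4 m/s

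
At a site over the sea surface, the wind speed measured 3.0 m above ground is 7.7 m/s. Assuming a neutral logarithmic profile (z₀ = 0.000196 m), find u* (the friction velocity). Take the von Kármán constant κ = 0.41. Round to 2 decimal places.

u* ≈ 0.33 m/s

Log law: V(z) = (u*/κ) · ln(z/z₀) ⇒ u* = κ · V / ln(z/z₀)
u* = 0.41 × 7.7 / ln(3.0/0.000196) = 0.41 × 7.7 / 9.6360
   = 3.1570 / 9.6360 = 0.3276 m/s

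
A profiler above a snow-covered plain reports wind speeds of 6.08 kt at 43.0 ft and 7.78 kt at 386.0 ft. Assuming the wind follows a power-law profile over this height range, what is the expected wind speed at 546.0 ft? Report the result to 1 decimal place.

First find α: α = ln(V₂/V₁)/ln(z₂/z₁) = ln(7.78/6.08)/ln(386.0/43.0) = 0.24655/2.19464 = 0.1123
Extrapolate from 386.0 ft to 546.0 ft: V₃ = 7.78 × (546.0/386.0)^0.1123 = 7.78 × 1.0397 = 8.0891 kt

8.1 kt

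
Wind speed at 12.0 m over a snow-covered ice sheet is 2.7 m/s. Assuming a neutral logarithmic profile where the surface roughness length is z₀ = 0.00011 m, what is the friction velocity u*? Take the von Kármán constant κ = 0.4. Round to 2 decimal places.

Log law: V(z) = (u*/κ) · ln(z/z₀) ⇒ u* = κ · V / ln(z/z₀)
u* = 0.4 × 2.7 / ln(12.0/0.00011) = 0.4 × 2.7 / 11.5999
   = 1.0800 / 11.5999 = 0.0931 m/s

u* ≈ 0.09 m/s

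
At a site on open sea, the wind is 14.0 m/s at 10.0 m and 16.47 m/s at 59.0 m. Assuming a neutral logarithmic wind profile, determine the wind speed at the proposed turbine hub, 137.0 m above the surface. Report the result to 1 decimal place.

17.6 m/s

Log law: V ∝ ln(z/z₀). From the pair, with r = V₁/V₂ = 0.85003,
ln z₀ = (ln z₁ − r·ln z₂)/(1 − r) = (2.3026 − 0.85003×4.0775)/0.14997 = -7.7579 → z₀ = 0.0004274 m
V₃ = V₁ · ln(z₃/z₀)/ln(z₁/z₀) = 14.0 × 12.6779/10.0605 = 17.6423 m/s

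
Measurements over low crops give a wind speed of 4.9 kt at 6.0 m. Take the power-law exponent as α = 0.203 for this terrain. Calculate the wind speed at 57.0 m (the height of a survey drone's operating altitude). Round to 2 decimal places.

7.74 kt

Power-law profile: V₂ = V₁ · (z₂/z₁)^α
V₂ = 4.9 × (57.0/6.0)^0.203 = 4.9 × (9.5000)^0.203
    = 4.9 × 1.5793 = 7.7388 kt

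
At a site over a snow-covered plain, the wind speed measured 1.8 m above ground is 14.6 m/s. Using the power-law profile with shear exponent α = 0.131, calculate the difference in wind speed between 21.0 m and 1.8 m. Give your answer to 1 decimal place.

5.5 m/s

Power law: V₂ = V₁ · (z₂/z₁)^α = 14.6 × (11.6667)^0.131 = 20.1429 m/s
ΔV = 20.1429 − 14.6 = 5.5429 m/s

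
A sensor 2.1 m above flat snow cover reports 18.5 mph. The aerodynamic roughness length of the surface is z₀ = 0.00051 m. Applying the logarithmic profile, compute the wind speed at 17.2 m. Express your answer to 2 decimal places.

23.17 mph

Log law: V(z) ∝ ln(z/z₀), so V₂/V₁ = ln(z₂/z₀) / ln(z₁/z₀).
ln(17.2/0.00051) = 10.4260, ln(2.1/0.00051) = 8.3230
V₂ = 18.5 × 10.4260/8.3230 = 18.5 × 1.2527 = 23.1744 mph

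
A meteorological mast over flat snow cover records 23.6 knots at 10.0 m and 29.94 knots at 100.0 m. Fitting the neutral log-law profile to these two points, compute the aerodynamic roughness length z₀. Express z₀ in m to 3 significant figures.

Log law: V(z) ∝ ln(z/z₀). With r = V₁/V₂ = 23.6/29.94 = 0.78824,
r · ln(z₂/z₀) = ln(z₁/z₀) ⇒ ln z₀ = (ln z₁ − r·ln z₂)/(1 − r)
ln z₀ = (2.30259 − 0.78824×4.60517) / 0.21176 = -6.2686
z₀ = exp(-6.2686) = 0.001895 m

z₀ ≈ 0.00189 m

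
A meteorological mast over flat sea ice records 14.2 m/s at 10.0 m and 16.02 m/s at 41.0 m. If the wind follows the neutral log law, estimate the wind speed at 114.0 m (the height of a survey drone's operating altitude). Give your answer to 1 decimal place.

Log law: V ∝ ln(z/z₀). From the pair, with r = V₁/V₂ = 0.88639,
ln z₀ = (ln z₁ − r·ln z₂)/(1 − r) = (2.3026 − 0.88639×3.7136)/0.11361 = -8.7062 → z₀ = 0.0001656 m
V₃ = V₁ · ln(z₃/z₀)/ln(z₁/z₀) = 14.2 × 13.4424/11.0088 = 17.3391 m/s

17.3 m/s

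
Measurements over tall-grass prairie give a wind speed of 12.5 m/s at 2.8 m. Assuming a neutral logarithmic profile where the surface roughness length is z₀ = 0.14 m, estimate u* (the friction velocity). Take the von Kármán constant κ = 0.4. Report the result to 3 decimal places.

Log law: V(z) = (u*/κ) · ln(z/z₀) ⇒ u* = κ · V / ln(z/z₀)
u* = 0.4 × 12.5 / ln(2.8/0.14) = 0.4 × 12.5 / 2.9957
   = 5.0000 / 2.9957 = 1.6690 m/s

u* ≈ 1.669 m/s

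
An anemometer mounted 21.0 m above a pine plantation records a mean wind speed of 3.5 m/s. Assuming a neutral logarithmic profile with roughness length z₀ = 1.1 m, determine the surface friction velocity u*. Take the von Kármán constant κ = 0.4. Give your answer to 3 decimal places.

u* ≈ 0.475 m/s

Log law: V(z) = (u*/κ) · ln(z/z₀) ⇒ u* = κ · V / ln(z/z₀)
u* = 0.4 × 3.5 / ln(21.0/1.1) = 0.4 × 3.5 / 2.9492
   = 1.4000 / 2.9492 = 0.4747 m/s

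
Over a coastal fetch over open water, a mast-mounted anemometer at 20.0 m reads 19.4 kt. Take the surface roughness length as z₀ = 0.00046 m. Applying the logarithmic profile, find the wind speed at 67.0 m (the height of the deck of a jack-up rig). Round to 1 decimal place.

Log law: V(z) ∝ ln(z/z₀), so V₂/V₁ = ln(z₂/z₀) / ln(z₁/z₀).
ln(67.0/0.00046) = 11.8890, ln(20.0/0.00046) = 10.6800
V₂ = 19.4 × 11.8890/10.6800 = 19.4 × 1.1132 = 21.5960 kt

21.6 kt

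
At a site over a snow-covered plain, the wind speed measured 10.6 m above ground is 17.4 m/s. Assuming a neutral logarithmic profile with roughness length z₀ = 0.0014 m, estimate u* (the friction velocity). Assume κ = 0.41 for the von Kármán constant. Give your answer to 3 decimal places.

u* ≈ 0.799 m/s

Log law: V(z) = (u*/κ) · ln(z/z₀) ⇒ u* = κ · V / ln(z/z₀)
u* = 0.41 × 17.4 / ln(10.6/0.0014) = 0.41 × 17.4 / 8.9321
   = 7.1340 / 8.9321 = 0.7987 m/s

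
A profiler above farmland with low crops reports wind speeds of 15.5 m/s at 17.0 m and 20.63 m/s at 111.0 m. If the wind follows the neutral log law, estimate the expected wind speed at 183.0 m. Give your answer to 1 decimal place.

Log law: V ∝ ln(z/z₀). From the pair, with r = V₁/V₂ = 0.75133,
ln z₀ = (ln z₁ − r·ln z₂)/(1 − r) = (2.8332 − 0.75133×4.7095)/0.24867 = -2.8360 → z₀ = 0.05866 m
V₃ = V₁ · ln(z₃/z₀)/ln(z₁/z₀) = 15.5 × 8.0455/5.6692 = 21.9969 m/s

22.0 m/s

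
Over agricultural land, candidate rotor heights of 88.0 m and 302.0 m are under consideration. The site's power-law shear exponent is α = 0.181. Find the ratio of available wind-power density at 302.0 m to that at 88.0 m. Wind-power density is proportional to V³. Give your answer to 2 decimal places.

1.95

Speed ratio: V_B/V_A = (z_B/z_A)^α = (302.0/88.0)^0.181 = (3.4318)^0.181 = 1.25006
Power-density ratio: P_B/P_A = (V_B/V_A)³ = (1.25006)³ = 1.95339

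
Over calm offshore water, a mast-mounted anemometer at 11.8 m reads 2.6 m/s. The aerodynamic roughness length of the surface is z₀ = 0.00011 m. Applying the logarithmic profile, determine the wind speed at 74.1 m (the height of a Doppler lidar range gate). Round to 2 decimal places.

Log law: V(z) ∝ ln(z/z₀), so V₂/V₁ = ln(z₂/z₀) / ln(z₁/z₀).
ln(74.1/0.00011) = 13.4204, ln(11.8/0.00011) = 11.5831
V₂ = 2.6 × 13.4204/11.5831 = 2.6 × 1.1586 = 3.0124 m/s

3.01 m/s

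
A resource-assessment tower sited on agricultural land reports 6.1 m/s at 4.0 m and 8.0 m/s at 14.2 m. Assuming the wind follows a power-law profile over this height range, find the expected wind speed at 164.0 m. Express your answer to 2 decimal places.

13.51 m/s

First find α: α = ln(V₂/V₁)/ln(z₂/z₁) = ln(8.0/6.1)/ln(14.2/4.0) = 0.27115/1.26695 = 0.2140
Extrapolate from 14.2 m to 164.0 m: V₃ = 8.0 × (164.0/14.2)^0.2140 = 8.0 × 1.6881 = 13.5051 m/s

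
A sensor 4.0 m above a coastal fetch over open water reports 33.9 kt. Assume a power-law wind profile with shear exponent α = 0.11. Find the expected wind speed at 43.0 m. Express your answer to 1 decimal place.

44.0 kt

Power-law profile: V₂ = V₁ · (z₂/z₁)^α
V₂ = 33.9 × (43.0/4.0)^0.11 = 33.9 × (10.7500)^0.11
    = 33.9 × 1.2985 = 44.0205 kt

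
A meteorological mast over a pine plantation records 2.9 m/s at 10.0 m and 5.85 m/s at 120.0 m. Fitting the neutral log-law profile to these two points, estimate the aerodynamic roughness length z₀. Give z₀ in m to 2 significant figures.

z₀ ≈ 0.87 m

Log law: V(z) ∝ ln(z/z₀). With r = V₁/V₂ = 2.9/5.85 = 0.49573,
r · ln(z₂/z₀) = ln(z₁/z₀) ⇒ ln z₀ = (ln z₁ − r·ln z₂)/(1 − r)
ln z₀ = (2.30259 − 0.49573×4.78749) / 0.50427 = -0.1402
z₀ = exp(-0.1402) = 0.8692 m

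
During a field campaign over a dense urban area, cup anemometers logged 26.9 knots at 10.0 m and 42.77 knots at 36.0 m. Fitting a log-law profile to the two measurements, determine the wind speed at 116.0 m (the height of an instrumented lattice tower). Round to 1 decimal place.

Log law: V ∝ ln(z/z₀). From the pair, with r = V₁/V₂ = 0.62895,
ln z₀ = (ln z₁ − r·ln z₂)/(1 − r) = (2.3026 − 0.62895×3.5835)/0.37105 = 0.1314 → z₀ = 1.140 m
V₃ = V₁ · ln(z₃/z₀)/ln(z₁/z₀) = 26.9 × 4.6222/2.1712 = 57.2665 knots

57.3 knots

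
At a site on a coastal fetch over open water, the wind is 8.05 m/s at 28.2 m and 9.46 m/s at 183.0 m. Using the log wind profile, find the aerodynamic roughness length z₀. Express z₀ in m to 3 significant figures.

z₀ ≈ 0.000650 m

Log law: V(z) ∝ ln(z/z₀). With r = V₁/V₂ = 8.05/9.46 = 0.85095,
r · ln(z₂/z₀) = ln(z₁/z₀) ⇒ ln z₀ = (ln z₁ − r·ln z₂)/(1 − r)
ln z₀ = (3.33932 − 0.85095×5.20949) / 0.14905 = -7.3379
z₀ = exp(-7.3379) = 0.0006504 m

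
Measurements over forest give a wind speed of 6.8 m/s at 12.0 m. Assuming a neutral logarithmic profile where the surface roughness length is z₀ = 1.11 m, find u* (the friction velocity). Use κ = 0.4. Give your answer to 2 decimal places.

u* ≈ 1.14 m/s

Log law: V(z) = (u*/κ) · ln(z/z₀) ⇒ u* = κ · V / ln(z/z₀)
u* = 0.4 × 6.8 / ln(12.0/1.11) = 0.4 × 6.8 / 2.3805
   = 2.7200 / 2.3805 = 1.1426 m/s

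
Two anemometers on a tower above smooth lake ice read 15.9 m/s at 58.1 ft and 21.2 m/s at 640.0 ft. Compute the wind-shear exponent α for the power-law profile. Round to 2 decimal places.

α ≈ 0.12

Power law: V₂/V₁ = (z₂/z₁)^α ⇒ α = ln(V₂/V₁) / ln(z₂/z₁)
α = ln(21.2/15.9) / ln(640.0/58.1) = ln(1.3333) / ln(11.0155)
  = 0.28768 / 2.39930 = 0.11990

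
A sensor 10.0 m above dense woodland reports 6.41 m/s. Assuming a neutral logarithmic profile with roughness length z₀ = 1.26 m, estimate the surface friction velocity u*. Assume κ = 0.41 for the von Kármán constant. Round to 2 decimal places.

u* ≈ 1.27 m/s

Log law: V(z) = (u*/κ) · ln(z/z₀) ⇒ u* = κ · V / ln(z/z₀)
u* = 0.41 × 6.41 / ln(10.0/1.26) = 0.41 × 6.41 / 2.0715
   = 2.6281 / 2.0715 = 1.2687 m/s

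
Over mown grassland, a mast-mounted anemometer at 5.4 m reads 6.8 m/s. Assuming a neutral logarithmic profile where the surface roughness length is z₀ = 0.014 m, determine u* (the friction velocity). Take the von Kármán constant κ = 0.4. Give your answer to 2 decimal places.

u* ≈ 0.46 m/s

Log law: V(z) = (u*/κ) · ln(z/z₀) ⇒ u* = κ · V / ln(z/z₀)
u* = 0.4 × 6.8 / ln(5.4/0.014) = 0.4 × 6.8 / 5.9551
   = 2.7200 / 5.9551 = 0.4568 m/s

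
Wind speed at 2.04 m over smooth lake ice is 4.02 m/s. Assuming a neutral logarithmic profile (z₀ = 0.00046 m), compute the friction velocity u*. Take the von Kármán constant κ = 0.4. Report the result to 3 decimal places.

Log law: V(z) = (u*/κ) · ln(z/z₀) ⇒ u* = κ · V / ln(z/z₀)
u* = 0.4 × 4.02 / ln(2.04/0.00046) = 0.4 × 4.02 / 8.3972
   = 1.6080 / 8.3972 = 0.1915 m/s

u* ≈ 0.191 m/s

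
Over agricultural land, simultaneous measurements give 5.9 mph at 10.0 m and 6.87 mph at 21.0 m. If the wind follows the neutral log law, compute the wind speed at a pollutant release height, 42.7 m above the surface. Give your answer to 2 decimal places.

Log law: V ∝ ln(z/z₀). From the pair, with r = V₁/V₂ = 0.85881,
ln z₀ = (ln z₁ − r·ln z₂)/(1 − r) = (2.3026 − 0.85881×3.0445)/0.14119 = -2.2102 → z₀ = 0.1097 m
V₃ = V₁ · ln(z₃/z₀)/ln(z₁/z₀) = 5.9 × 5.9644/4.5128 = 7.7978 mph

7.80 mph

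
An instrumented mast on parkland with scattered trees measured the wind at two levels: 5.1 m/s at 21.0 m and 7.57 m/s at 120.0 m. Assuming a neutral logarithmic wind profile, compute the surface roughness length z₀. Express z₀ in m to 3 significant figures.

Log law: V(z) ∝ ln(z/z₀). With r = V₁/V₂ = 5.1/7.57 = 0.67371,
r · ln(z₂/z₀) = ln(z₁/z₀) ⇒ ln z₀ = (ln z₁ − r·ln z₂)/(1 − r)
ln z₀ = (3.04452 − 0.67371×4.78749) / 0.32629 = -0.5543
z₀ = exp(-0.5543) = 0.5745 m

z₀ ≈ 0.574 m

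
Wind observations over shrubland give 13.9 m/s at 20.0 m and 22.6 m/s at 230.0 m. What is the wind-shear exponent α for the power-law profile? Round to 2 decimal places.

α ≈ 0.20

Power law: V₂/V₁ = (z₂/z₁)^α ⇒ α = ln(V₂/V₁) / ln(z₂/z₁)
α = ln(22.6/13.9) / ln(230.0/20.0) = ln(1.6259) / ln(11.5000)
  = 0.48606 / 2.44235 = 0.19901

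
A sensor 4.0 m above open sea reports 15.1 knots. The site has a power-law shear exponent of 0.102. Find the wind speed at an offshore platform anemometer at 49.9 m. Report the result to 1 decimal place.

19.5 knots

Power-law profile: V₂ = V₁ · (z₂/z₁)^α
V₂ = 15.1 × (49.9/4.0)^0.102 = 15.1 × (12.4750)^0.102
    = 15.1 × 1.2936 = 19.5332 knots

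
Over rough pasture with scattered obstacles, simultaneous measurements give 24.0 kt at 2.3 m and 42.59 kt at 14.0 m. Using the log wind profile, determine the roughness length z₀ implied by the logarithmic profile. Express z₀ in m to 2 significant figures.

Log law: V(z) ∝ ln(z/z₀). With r = V₁/V₂ = 24.0/42.59 = 0.56351,
r · ln(z₂/z₀) = ln(z₁/z₀) ⇒ ln z₀ = (ln z₁ − r·ln z₂)/(1 − r)
ln z₀ = (0.83291 − 0.56351×2.63906) / 0.43649 = -1.4989
z₀ = exp(-1.4989) = 0.2234 m

z₀ ≈ 0.22 m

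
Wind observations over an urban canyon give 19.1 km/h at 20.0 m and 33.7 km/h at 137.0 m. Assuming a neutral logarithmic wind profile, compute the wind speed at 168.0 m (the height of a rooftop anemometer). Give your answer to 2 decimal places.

Log law: V ∝ ln(z/z₀). From the pair, with r = V₁/V₂ = 0.56677,
ln z₀ = (ln z₁ − r·ln z₂)/(1 − r) = (2.9957 − 0.56677×4.9200)/0.43323 = 0.4784 → z₀ = 1.613 m
V₃ = V₁ · ln(z₃/z₀)/ln(z₁/z₀) = 19.1 × 4.6456/2.5173 = 35.2477 km/h

35.25 km/h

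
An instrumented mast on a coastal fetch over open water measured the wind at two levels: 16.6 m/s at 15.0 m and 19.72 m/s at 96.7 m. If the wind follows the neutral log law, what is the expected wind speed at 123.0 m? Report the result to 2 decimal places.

20.12 m/s

Log law: V ∝ ln(z/z₀). From the pair, with r = V₁/V₂ = 0.84178,
ln z₀ = (ln z₁ − r·ln z₂)/(1 − r) = (2.7081 − 0.84178×4.5716)/0.15822 = -7.2071 → z₀ = 0.0007413 m
V₃ = V₁ · ln(z₃/z₀)/ln(z₁/z₀) = 16.6 × 12.0192/9.9151 = 20.1228 m/s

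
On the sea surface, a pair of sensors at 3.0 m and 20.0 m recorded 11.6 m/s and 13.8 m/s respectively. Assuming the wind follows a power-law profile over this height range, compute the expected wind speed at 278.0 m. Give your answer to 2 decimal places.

17.56 m/s

First find α: α = ln(V₂/V₁)/ln(z₂/z₁) = ln(13.8/11.6)/ln(20.0/3.0) = 0.17366/1.89712 = 0.0915
Extrapolate from 20.0 m to 278.0 m: V₃ = 13.8 × (278.0/20.0)^0.0915 = 13.8 × 1.2724 = 17.5595 m/s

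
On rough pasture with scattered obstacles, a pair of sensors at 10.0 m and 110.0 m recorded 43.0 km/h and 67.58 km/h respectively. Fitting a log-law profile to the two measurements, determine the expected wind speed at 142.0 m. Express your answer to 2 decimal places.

Log law: V ∝ ln(z/z₀). From the pair, with r = V₁/V₂ = 0.63628,
ln z₀ = (ln z₁ − r·ln z₂)/(1 − r) = (2.3026 − 0.63628×4.7005)/0.36372 = -1.8923 → z₀ = 0.1507 m
V₃ = V₁ · ln(z₃/z₀)/ln(z₁/z₀) = 43.0 × 6.8481/4.1949 = 70.1975 km/h

70.20 km/h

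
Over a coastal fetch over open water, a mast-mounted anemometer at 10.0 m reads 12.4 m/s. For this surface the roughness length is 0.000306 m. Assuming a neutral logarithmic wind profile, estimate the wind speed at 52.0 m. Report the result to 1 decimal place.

14.4 m/s

Log law: V(z) ∝ ln(z/z₀), so V₂/V₁ = ln(z₂/z₀) / ln(z₁/z₀).
ln(52.0/0.000306) = 12.0432, ln(10.0/0.000306) = 10.3945
V₂ = 12.4 × 12.0432/10.3945 = 12.4 × 1.1586 = 14.3667 m/s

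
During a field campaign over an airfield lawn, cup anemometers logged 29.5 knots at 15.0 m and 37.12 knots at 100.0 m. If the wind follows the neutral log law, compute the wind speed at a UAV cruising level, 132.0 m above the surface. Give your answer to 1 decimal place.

Log law: V ∝ ln(z/z₀). From the pair, with r = V₁/V₂ = 0.79472,
ln z₀ = (ln z₁ − r·ln z₂)/(1 − r) = (2.7081 − 0.79472×4.6052)/0.20528 = -4.6364 → z₀ = 0.009692 m
V₃ = V₁ · ln(z₃/z₀)/ln(z₁/z₀) = 29.5 × 9.5192/7.3445 = 38.2351 knots

38.2 knots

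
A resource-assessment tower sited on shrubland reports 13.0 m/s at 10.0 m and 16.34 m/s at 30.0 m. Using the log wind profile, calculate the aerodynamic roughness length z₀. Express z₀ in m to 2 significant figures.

z₀ ≈ 0.14 m

Log law: V(z) ∝ ln(z/z₀). With r = V₁/V₂ = 13.0/16.34 = 0.79559,
r · ln(z₂/z₀) = ln(z₁/z₀) ⇒ ln z₀ = (ln z₁ − r·ln z₂)/(1 − r)
ln z₀ = (2.30259 − 0.79559×3.40120) / 0.20441 = -1.9735
z₀ = exp(-1.9735) = 0.1390 m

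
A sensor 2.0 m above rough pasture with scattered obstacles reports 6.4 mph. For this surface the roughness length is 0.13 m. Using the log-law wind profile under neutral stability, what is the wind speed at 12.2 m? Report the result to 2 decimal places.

10.63 mph

Log law: V(z) ∝ ln(z/z₀), so V₂/V₁ = ln(z₂/z₀) / ln(z₁/z₀).
ln(12.2/0.13) = 4.5417, ln(2.0/0.13) = 2.7334
V₂ = 6.4 × 4.5417/2.7334 = 6.4 × 1.6616 = 10.6340 mph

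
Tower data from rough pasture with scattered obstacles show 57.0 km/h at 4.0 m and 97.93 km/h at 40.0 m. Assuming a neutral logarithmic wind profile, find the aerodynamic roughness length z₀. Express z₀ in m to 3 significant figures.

Log law: V(z) ∝ ln(z/z₀). With r = V₁/V₂ = 57.0/97.93 = 0.58205,
r · ln(z₂/z₀) = ln(z₁/z₀) ⇒ ln z₀ = (ln z₁ − r·ln z₂)/(1 − r)
ln z₀ = (1.38629 − 0.58205×3.68888) / 0.41795 = -1.8203
z₀ = exp(-1.8203) = 0.1620 m

z₀ ≈ 0.162 m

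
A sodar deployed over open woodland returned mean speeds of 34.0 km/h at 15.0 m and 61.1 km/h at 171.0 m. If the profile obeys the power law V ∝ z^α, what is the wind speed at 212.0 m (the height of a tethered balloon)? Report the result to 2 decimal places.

First find α: α = ln(V₂/V₁)/ln(z₂/z₁) = ln(61.1/34.0)/ln(171.0/15.0) = 0.58615/2.43361 = 0.2409
Extrapolate from 171.0 m to 212.0 m: V₃ = 61.1 × (212.0/171.0)^0.2409 = 61.1 × 1.0531 = 64.3462 km/h

64.35 km/h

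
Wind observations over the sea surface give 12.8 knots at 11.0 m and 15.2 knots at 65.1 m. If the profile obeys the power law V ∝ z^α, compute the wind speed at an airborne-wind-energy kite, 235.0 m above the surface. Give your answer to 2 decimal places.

17.21 knots

First find α: α = ln(V₂/V₁)/ln(z₂/z₁) = ln(15.2/12.8)/ln(65.1/11.0) = 0.17185/1.77803 = 0.0967
Extrapolate from 65.1 m to 235.0 m: V₃ = 15.2 × (235.0/65.1)^0.0967 = 15.2 × 1.1321 = 17.2078 knots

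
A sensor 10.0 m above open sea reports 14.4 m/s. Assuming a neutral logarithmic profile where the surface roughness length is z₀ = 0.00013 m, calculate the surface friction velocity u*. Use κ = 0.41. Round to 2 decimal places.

Log law: V(z) = (u*/κ) · ln(z/z₀) ⇒ u* = κ · V / ln(z/z₀)
u* = 0.41 × 14.4 / ln(10.0/0.00013) = 0.41 × 14.4 / 11.2506
   = 5.9040 / 11.2506 = 0.5248 m/s

u* ≈ 0.52 m/s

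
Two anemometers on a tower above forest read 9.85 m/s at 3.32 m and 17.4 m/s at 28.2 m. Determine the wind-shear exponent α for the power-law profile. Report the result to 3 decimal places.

α ≈ 0.266

Power law: V₂/V₁ = (z₂/z₁)^α ⇒ α = ln(V₂/V₁) / ln(z₂/z₁)
α = ln(17.4/9.85) / ln(28.2/3.32) = ln(1.7665) / ln(8.4940)
  = 0.56900 / 2.13936 = 0.26597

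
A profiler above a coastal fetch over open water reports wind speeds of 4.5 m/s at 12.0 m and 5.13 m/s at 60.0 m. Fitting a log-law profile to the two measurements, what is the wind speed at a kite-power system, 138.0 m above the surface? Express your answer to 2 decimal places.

Log law: V ∝ ln(z/z₀). From the pair, with r = V₁/V₂ = 0.87719,
ln z₀ = (ln z₁ − r·ln z₂)/(1 − r) = (2.4849 − 0.87719×4.0943)/0.12281 = -9.0111 → z₀ = 0.0001221 m
V₃ = V₁ · ln(z₃/z₀)/ln(z₁/z₀) = 4.5 × 13.9383/11.4960 = 5.4560 m/s

5.46 m/s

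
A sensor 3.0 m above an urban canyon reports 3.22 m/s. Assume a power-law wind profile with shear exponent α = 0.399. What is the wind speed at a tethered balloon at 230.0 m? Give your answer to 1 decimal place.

18.2 m/s

Power-law profile: V₂ = V₁ · (z₂/z₁)^α
V₂ = 3.22 × (230.0/3.0)^0.399 = 3.22 × (76.6667)^0.399
    = 3.22 × 5.6488 = 18.1892 m/s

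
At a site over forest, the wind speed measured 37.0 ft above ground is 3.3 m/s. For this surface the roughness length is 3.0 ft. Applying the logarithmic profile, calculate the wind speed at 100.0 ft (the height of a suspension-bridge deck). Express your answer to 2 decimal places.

4.61 m/s

Log law: V(z) ∝ ln(z/z₀), so V₂/V₁ = ln(z₂/z₀) / ln(z₁/z₀).
ln(100.0/3.0) = 3.5066, ln(37.0/3.0) = 2.5123
V₂ = 3.3 × 3.5066/2.5123 = 3.3 × 1.3958 = 4.6060 m/s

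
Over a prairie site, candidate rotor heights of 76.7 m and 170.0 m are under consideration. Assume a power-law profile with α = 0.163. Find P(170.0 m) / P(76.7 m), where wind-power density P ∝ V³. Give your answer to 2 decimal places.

1.48

Speed ratio: V_B/V_A = (z_B/z_A)^α = (170.0/76.7)^0.163 = (2.2164)^0.163 = 1.13852
Power-density ratio: P_B/P_A = (V_B/V_A)³ = (1.13852)³ = 1.47579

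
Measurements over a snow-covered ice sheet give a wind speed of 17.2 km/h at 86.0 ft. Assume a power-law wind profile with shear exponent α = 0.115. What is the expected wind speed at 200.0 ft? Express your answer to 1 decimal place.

19.0 km/h

Power-law profile: V₂ = V₁ · (z₂/z₁)^α
V₂ = 17.2 × (200.0/86.0)^0.115 = 17.2 × (2.3256)^0.115
    = 17.2 × 1.1019 = 18.9531 km/h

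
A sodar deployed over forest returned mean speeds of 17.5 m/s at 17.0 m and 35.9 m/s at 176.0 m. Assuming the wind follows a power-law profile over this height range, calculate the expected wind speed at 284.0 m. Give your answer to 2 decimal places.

41.59 m/s

First find α: α = ln(V₂/V₁)/ln(z₂/z₁) = ln(35.9/17.5)/ln(176.0/17.0) = 0.71854/2.33727 = 0.3074
Extrapolate from 176.0 m to 284.0 m: V₃ = 35.9 × (284.0/176.0)^0.3074 = 35.9 × 1.1585 = 41.5891 m/s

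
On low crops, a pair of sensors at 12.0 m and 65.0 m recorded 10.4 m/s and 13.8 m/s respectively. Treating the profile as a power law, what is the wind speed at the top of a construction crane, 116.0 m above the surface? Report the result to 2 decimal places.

15.21 m/s

First find α: α = ln(V₂/V₁)/ln(z₂/z₁) = ln(13.8/10.4)/ln(65.0/12.0) = 0.28286/1.68948 = 0.1674
Extrapolate from 65.0 m to 116.0 m: V₃ = 13.8 × (116.0/65.0)^0.1674 = 13.8 × 1.1018 = 15.2053 m/s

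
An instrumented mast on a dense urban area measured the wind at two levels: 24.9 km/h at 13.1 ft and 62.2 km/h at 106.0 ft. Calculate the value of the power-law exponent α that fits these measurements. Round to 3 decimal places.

Power law: V₂/V₁ = (z₂/z₁)^α ⇒ α = ln(V₂/V₁) / ln(z₂/z₁)
α = ln(62.2/24.9) / ln(106.0/13.1) = ln(2.4980) / ln(8.0916)
  = 0.91549 / 2.09083 = 0.43786

α ≈ 0.438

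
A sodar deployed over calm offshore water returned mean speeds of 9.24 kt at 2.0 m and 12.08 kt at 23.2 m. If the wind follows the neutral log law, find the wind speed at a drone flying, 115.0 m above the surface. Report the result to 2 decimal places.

13.93 kt

Log law: V ∝ ln(z/z₀). From the pair, with r = V₁/V₂ = 0.76490,
ln z₀ = (ln z₁ − r·ln z₂)/(1 − r) = (0.6931 − 0.76490×3.1442)/0.23510 = -7.2812 → z₀ = 0.0006883 m
V₃ = V₁ · ln(z₃/z₀)/ln(z₁/z₀) = 9.24 × 12.0262/7.9744 = 13.9348 kt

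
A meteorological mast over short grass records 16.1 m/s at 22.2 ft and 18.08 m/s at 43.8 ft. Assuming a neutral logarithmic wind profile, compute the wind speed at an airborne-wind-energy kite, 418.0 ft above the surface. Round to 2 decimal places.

24.65 m/s

Log law: V ∝ ln(z/z₀). From the pair, with r = V₁/V₂ = 0.89049,
ln z₀ = (ln z₁ − r·ln z₂)/(1 − r) = (3.1001 − 0.89049×3.7796)/0.10951 = -2.4255 → z₀ = 0.08844 ft
V₃ = V₁ · ln(z₃/z₀)/ln(z₁/z₀) = 16.1 × 8.4610/5.5256 = 24.6529 m/s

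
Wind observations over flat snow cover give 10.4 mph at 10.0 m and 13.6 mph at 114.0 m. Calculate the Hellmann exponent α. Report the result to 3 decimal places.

Power law: V₂/V₁ = (z₂/z₁)^α ⇒ α = ln(V₂/V₁) / ln(z₂/z₁)
α = ln(13.6/10.4) / ln(114.0/10.0) = ln(1.3077) / ln(11.4000)
  = 0.26826 / 2.43361 = 0.11023

α ≈ 0.110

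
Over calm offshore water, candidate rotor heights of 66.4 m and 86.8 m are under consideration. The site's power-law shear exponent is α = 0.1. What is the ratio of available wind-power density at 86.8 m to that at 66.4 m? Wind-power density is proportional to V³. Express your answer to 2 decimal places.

1.08

Speed ratio: V_B/V_A = (z_B/z_A)^α = (86.8/66.4)^0.1 = (1.3072)^0.1 = 1.02715
Power-density ratio: P_B/P_A = (V_B/V_A)³ = (1.02715)³ = 1.08369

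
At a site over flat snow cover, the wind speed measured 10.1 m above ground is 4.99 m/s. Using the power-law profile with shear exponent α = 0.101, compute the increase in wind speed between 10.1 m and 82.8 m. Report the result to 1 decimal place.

Power law: V₂ = V₁ · (z₂/z₁)^α = 4.99 × (8.1980)^0.101 = 6.1714 m/s
ΔV = 6.1714 − 4.99 = 1.1814 m/s

1.2 m/s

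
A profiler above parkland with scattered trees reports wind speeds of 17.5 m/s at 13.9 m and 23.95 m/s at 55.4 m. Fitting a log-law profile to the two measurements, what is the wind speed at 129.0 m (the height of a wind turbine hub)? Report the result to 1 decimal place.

Log law: V ∝ ln(z/z₀). From the pair, with r = V₁/V₂ = 0.73069,
ln z₀ = (ln z₁ − r·ln z₂)/(1 − r) = (2.6319 − 0.73069×4.0146)/0.26931 = -1.1196 → z₀ = 0.3264 m
V₃ = V₁ · ln(z₃/z₀)/ln(z₁/z₀) = 17.5 × 5.9794/3.7515 = 27.8929 m/s

27.9 m/s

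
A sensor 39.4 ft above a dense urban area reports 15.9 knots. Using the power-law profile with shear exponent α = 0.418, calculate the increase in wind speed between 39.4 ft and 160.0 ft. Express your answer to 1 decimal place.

Power law: V₂ = V₁ · (z₂/z₁)^α = 15.9 × (4.0609)^0.418 = 28.5629 knots
ΔV = 28.5629 − 15.9 = 12.6629 knots

12.7 knots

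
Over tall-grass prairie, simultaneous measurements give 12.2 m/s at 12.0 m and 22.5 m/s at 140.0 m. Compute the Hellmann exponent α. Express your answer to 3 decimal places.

α ≈ 0.249

Power law: V₂/V₁ = (z₂/z₁)^α ⇒ α = ln(V₂/V₁) / ln(z₂/z₁)
α = ln(22.5/12.2) / ln(140.0/12.0) = ln(1.8443) / ln(11.6667)
  = 0.61208 / 2.45674 = 0.24914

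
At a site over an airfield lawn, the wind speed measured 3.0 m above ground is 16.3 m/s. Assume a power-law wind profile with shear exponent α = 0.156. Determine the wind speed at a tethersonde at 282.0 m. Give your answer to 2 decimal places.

33.11 m/s

Power-law profile: V₂ = V₁ · (z₂/z₁)^α
V₂ = 16.3 × (282.0/3.0)^0.156 = 16.3 × (94.0000)^0.156
    = 16.3 × 2.0315 = 33.1128 m/s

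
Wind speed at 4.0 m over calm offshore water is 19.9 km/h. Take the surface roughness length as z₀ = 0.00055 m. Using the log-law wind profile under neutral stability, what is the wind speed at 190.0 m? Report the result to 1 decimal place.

Log law: V(z) ∝ ln(z/z₀), so V₂/V₁ = ln(z₂/z₀) / ln(z₁/z₀).
ln(190.0/0.00055) = 12.7526, ln(4.0/0.00055) = 8.8919
V₂ = 19.9 × 12.7526/8.8919 = 19.9 × 1.4342 = 28.5403 km/h

28.5 km/h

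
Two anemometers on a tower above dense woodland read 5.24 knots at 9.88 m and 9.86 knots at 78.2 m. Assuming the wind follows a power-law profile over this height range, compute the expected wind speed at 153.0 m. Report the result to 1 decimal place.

First find α: α = ln(V₂/V₁)/ln(z₂/z₁) = ln(9.86/5.24)/ln(78.2/9.88) = 0.63216/2.06876 = 0.3056
Extrapolate from 78.2 m to 153.0 m: V₃ = 9.86 × (153.0/78.2)^0.3056 = 9.86 × 1.2276 = 12.1045 knots

12.1 knots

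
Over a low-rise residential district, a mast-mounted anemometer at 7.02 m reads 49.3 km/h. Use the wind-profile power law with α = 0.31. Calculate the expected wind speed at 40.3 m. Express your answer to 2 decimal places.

Power-law profile: V₂ = V₁ · (z₂/z₁)^α
V₂ = 49.3 × (40.3/7.02)^0.31 = 49.3 × (5.7407)^0.31
    = 49.3 × 1.7190 = 84.7475 km/h

84.75 km/h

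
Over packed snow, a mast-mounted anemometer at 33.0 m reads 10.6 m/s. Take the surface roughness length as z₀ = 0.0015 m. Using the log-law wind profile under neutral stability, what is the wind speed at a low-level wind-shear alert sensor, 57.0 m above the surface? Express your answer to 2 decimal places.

Log law: V(z) ∝ ln(z/z₀), so V₂/V₁ = ln(z₂/z₀) / ln(z₁/z₀).
ln(57.0/0.0015) = 10.5453, ln(33.0/0.0015) = 9.9988
V₂ = 10.6 × 10.5453/9.9988 = 10.6 × 1.0547 = 11.1794 m/s

11.18 m/s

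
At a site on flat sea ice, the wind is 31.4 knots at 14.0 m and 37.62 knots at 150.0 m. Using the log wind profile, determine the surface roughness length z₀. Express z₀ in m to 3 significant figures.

Log law: V(z) ∝ ln(z/z₀). With r = V₁/V₂ = 31.4/37.62 = 0.83466,
r · ln(z₂/z₀) = ln(z₁/z₀) ⇒ ln z₀ = (ln z₁ − r·ln z₂)/(1 − r)
ln z₀ = (2.63906 − 0.83466×5.01064) / 0.16534 = -9.3332
z₀ = exp(-9.3332) = 0.00008844 m

z₀ ≈ 0.0000884 m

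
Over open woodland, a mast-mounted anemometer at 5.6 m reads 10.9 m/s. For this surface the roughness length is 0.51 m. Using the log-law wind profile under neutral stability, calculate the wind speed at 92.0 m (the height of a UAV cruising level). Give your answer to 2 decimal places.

Log law: V(z) ∝ ln(z/z₀), so V₂/V₁ = ln(z₂/z₀) / ln(z₁/z₀).
ln(92.0/0.51) = 5.1951, ln(5.6/0.51) = 2.3961
V₂ = 10.9 × 5.1951/2.3961 = 10.9 × 2.1682 = 23.6329 m/s

23.63 m/s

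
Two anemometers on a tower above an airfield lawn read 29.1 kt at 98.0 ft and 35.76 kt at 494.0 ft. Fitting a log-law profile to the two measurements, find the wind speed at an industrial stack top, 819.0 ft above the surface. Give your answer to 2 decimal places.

Log law: V ∝ ln(z/z₀). From the pair, with r = V₁/V₂ = 0.81376,
ln z₀ = (ln z₁ − r·ln z₂)/(1 − r) = (4.5850 − 0.81376×6.2025)/0.18624 = -2.4828 → z₀ = 0.08351 ft
V₃ = V₁ · ln(z₃/z₀)/ln(z₁/z₀) = 29.1 × 9.1909/7.0678 = 37.8415 kt

37.84 kt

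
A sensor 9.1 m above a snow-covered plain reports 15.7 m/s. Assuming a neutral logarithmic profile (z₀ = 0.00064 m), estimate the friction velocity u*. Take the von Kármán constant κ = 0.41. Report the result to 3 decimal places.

Log law: V(z) = (u*/κ) · ln(z/z₀) ⇒ u* = κ · V / ln(z/z₀)
u* = 0.41 × 15.7 / ln(9.1/0.00064) = 0.41 × 15.7 / 9.5623
   = 6.4370 / 9.5623 = 0.6732 m/s

u* ≈ 0.673 m/s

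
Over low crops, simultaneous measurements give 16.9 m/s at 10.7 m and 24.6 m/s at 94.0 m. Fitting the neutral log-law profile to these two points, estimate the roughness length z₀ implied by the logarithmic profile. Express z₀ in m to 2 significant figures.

z₀ ≈ 0.091 m

Log law: V(z) ∝ ln(z/z₀). With r = V₁/V₂ = 16.9/24.6 = 0.68699,
r · ln(z₂/z₀) = ln(z₁/z₀) ⇒ ln z₀ = (ln z₁ − r·ln z₂)/(1 − r)
ln z₀ = (2.37024 − 0.68699×4.54329) / 0.31301 = -2.3992
z₀ = exp(-2.3992) = 0.09079 m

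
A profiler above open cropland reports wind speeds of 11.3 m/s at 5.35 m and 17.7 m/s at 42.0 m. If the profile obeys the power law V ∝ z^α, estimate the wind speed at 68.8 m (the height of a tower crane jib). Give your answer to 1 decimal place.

19.7 m/s

First find α: α = ln(V₂/V₁)/ln(z₂/z₁) = ln(17.7/11.3)/ln(42.0/5.35) = 0.44876/2.06057 = 0.2178
Extrapolate from 42.0 m to 68.8 m: V₃ = 17.7 × (68.8/42.0)^0.2178 = 17.7 × 1.1135 = 19.7085 m/s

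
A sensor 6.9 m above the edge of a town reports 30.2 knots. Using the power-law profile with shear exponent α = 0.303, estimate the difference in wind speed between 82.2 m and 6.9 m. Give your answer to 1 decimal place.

33.8 knots

Power law: V₂ = V₁ · (z₂/z₁)^α = 30.2 × (11.9130)^0.303 = 63.9796 knots
ΔV = 63.9796 − 30.2 = 33.7796 knots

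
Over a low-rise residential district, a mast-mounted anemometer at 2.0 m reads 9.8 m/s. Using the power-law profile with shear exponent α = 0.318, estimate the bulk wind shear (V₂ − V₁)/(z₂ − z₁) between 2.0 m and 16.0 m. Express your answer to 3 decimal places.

Power law: V₂ = V₁ · (z₂/z₁)^α = 9.8 × (8.0000)^0.318 = 18.9849 m/s
ΔV/Δz = (18.9849 − 9.8)/(16.0 − 2.0) = 9.1849/14.0000 = 0.65607 m/s/m

0.656 m/s/m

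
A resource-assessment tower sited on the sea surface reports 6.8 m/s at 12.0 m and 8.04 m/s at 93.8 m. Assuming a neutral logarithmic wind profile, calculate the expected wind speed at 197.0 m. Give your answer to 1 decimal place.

Log law: V ∝ ln(z/z₀). From the pair, with r = V₁/V₂ = 0.84577,
ln z₀ = (ln z₁ − r·ln z₂)/(1 − r) = (2.4849 − 0.84577×4.5412)/0.15423 = -8.7913 → z₀ = 0.0001520 m
V₃ = V₁ · ln(z₃/z₀)/ln(z₁/z₀) = 6.8 × 14.0746/11.2763 = 8.4875 m/s

8.5 m/s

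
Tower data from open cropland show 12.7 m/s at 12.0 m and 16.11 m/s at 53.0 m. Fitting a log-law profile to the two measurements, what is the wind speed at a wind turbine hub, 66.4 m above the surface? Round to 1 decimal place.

16.6 m/s

Log law: V ∝ ln(z/z₀). From the pair, with r = V₁/V₂ = 0.78833,
ln z₀ = (ln z₁ − r·ln z₂)/(1 − r) = (2.4849 − 0.78833×3.9703)/0.21167 = -3.0472 → z₀ = 0.04749 m
V₃ = V₁ · ln(z₃/z₀)/ln(z₁/z₀) = 12.7 × 7.2429/5.5321 = 16.6275 m/s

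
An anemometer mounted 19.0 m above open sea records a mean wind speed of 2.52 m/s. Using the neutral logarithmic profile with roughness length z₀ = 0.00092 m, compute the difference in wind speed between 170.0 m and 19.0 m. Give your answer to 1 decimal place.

0.6 m/s

Log law: V₂ = V₁ · ln(z₂/z₀)/ln(z₁/z₀) = 2.52 × 12.1269/9.9356 = 3.0758 m/s
ΔV = 3.0758 − 2.52 = 0.5558 m/s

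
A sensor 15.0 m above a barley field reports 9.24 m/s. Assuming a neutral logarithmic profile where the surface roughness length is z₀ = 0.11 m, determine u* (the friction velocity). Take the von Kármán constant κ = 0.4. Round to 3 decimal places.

Log law: V(z) = (u*/κ) · ln(z/z₀) ⇒ u* = κ · V / ln(z/z₀)
u* = 0.4 × 9.24 / ln(15.0/0.11) = 0.4 × 9.24 / 4.9153
   = 3.6960 / 4.9153 = 0.7519 m/s

u* ≈ 0.752 m/s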